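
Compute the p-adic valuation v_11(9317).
v_11(9317) = 3

v_11(n) is the largest exponent k such that 11^k divides n. Factor out: 9317 = 11^3 · 7. (Sign doesn't affect v_p.) So v_11(9317) = 3.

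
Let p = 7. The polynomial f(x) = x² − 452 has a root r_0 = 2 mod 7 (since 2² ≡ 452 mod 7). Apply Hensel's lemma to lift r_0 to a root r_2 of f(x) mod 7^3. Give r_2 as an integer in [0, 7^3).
r_2 = 65 (mod 343)

Hensel's recurrence: r_{i+1} = r_i − f(r_i)·(f′(r_i))^{-1} mod 7^{i+2}, with f′(x) = 2x. Iterate:
  r_0 = 2 (mod 7)
  r_1 = 16 (mod 49)
  r_2 = 65 (mod 343)
Final: r_2 = 65, and one checks f(r_2) ≡ 0 mod 7^3.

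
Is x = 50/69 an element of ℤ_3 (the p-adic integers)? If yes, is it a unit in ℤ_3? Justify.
x ∉ ℤ_3 (v_3(x) = -1 < 0)

ℤ_3 = {x ∈ ℚ_3 : v_3(x) ≥ 0} and ℤ_3^× = {x ∈ ℤ_3 : v_3(x) = 0}. Here v_3(50/69) = v_3(num) − v_3(den) = -1; compare against these criteria.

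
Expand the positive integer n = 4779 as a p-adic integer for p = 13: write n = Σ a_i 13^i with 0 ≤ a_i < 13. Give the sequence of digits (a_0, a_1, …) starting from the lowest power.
(a_0, a_1, …) = (8, 3, 2, 2)

Repeated division by 13 gives the digits low-to-high: 4779 = 8 + 3·13^1 + 2·13^2 + 2·13^3. Digit sequence: (8, 3, 2, 2).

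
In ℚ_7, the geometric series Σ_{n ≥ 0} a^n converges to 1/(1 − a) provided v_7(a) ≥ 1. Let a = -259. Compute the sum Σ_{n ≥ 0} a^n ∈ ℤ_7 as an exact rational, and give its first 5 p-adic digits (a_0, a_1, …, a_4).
Σ a^n = 1/(1 − a) = 1/260;  first 5 digits = (1, 5, 5, 4, 3)

v_7(a) = 1 ≥ 1, so the series converges in ℤ_7 to 1/(1 − a) = 1/(1 − (-259)) = 1/260. Expand this rational in ℤ_7: compute digits iteratively via d_i = x_i mod 7, x_{i+1} = (x_i − d_i)/7. The first 5 digits are (1, 5, 5, 4, 3).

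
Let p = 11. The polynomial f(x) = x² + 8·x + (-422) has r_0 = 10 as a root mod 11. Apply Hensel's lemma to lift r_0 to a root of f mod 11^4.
r_3 = 3156 (mod 14641)

Hensel: r_{i+1} = r_i − f(r_i)·(f′(r_i))^{-1} mod 11^{i+2}, f′(x) = 2x + 8. Iterate:
  r_0 = 10 (mod 11)
  r_1 = 10 (mod 121)
  r_2 = 494 (mod 1331)
  r_3 = 3156 (mod 14641)
Final: r = 3156 satisfies f(r) ≡ 0 mod 11^4.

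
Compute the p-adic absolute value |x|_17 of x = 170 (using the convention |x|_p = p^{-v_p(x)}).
|170|_17 = 1/17

Step 1 — compute v_17(x) by factoring powers of 17 out of the numerator and denominator: v_17(170) = 1. Step 2 — apply |x|_p = p^{-v_p(x)} = 17^{-1} = 1/17.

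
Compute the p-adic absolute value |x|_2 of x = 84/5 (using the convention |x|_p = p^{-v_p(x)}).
|84/5|_2 = 1/4

Step 1 — compute v_2(x) by factoring powers of 2 out of the numerator and denominator: v_2(84/5) = 2. Step 2 — apply |x|_p = p^{-v_p(x)} = 2^{-2} = 1/4.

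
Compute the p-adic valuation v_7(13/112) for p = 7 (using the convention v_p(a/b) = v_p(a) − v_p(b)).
v_7(13/112) = -1

Factor powers of 7 from the numerator and denominator of the reduced fraction: 13 = 7^0 · 13 and 112 = 7^1 · 16. Apply v_p(a/b) = v_p(a) − v_p(b): v_7(13/112) = 0 − 1 = -1.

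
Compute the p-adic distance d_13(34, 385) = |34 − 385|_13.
d_13(34, 385) = 1/13

Step 1 — x − y = 34 − 385 = -351. Step 2 — v_13(-351) = 1 (factor: -351 = −(13^1 · 27); the sign does not affect v_p). Step 3 — |x − y|_13 = 13^{-1} = 1/13.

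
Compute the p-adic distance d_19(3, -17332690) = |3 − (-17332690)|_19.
d_19(3, -17332690) = 1/2476099

Step 1 — x − y = 3 − (-17332690) = 17332693. Step 2 — v_19(17332693) = 5 (factor: 17332693 = (19^5 · 7); the sign does not affect v_p). Step 3 — |x − y|_19 = 19^{-5} = 1/2476099.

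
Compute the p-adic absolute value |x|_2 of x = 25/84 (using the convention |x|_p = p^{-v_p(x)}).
|25/84|_2 = 4

Step 1 — compute v_2(x) by factoring powers of 2 out of the numerator and denominator: v_2(25/84) = -2. Step 2 — apply |x|_p = p^{-v_p(x)} = 2^{2} = 4.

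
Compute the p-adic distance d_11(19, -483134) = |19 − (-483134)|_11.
d_11(19, -483134) = 1/161051

Step 1 — x − y = 19 − (-483134) = 483153. Step 2 — v_11(483153) = 5 (factor: 483153 = (11^5 · 3); the sign does not affect v_p). Step 3 — |x − y|_11 = 11^{-5} = 1/161051.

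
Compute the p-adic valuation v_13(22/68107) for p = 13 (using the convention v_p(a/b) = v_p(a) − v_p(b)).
v_13(22/68107) = -3

Factor powers of 13 from the numerator and denominator of the reduced fraction: 22 = 13^0 · 22 and 68107 = 13^3 · 31. Apply v_p(a/b) = v_p(a) − v_p(b): v_13(22/68107) = 0 − 3 = -3.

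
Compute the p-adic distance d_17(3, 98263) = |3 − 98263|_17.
d_17(3, 98263) = 1/4913

Step 1 — x − y = 3 − 98263 = -98260. Step 2 — v_17(-98260) = 3 (factor: -98260 = −(17^3 · 20); the sign does not affect v_p). Step 3 — |x − y|_17 = 17^{-3} = 1/4913.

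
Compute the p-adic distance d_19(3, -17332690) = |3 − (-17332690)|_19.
d_19(3, -17332690) = 1/2476099

Step 1 — x − y = 3 − (-17332690) = 17332693. Step 2 — v_19(17332693) = 5 (factor: 17332693 = (19^5 · 7); the sign does not affect v_p). Step 3 — |x − y|_19 = 19^{-5} = 1/2476099.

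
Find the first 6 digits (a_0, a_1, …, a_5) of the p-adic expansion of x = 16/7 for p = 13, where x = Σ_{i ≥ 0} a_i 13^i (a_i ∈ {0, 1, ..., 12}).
(a_0, …, a_5) = (6, 9, 3, 9, 3, 9)

v_13(16/7) = 0 (numerator and denominator both coprime to 13), so x ∈ ℤ_13^×. Compute digits iteratively via a_i = x_i mod 13, x_{i+1} = (x_i − a_i)/13, with x_0 = x:
  x_0 = 16/7;  a_0 = 6;  x_1 = (x_0 − 6)/13 = -2/7
  x_1 = -2/7;  a_1 = 9;  x_2 = (x_1 − 9)/13 = -5/7
  x_2 = -5/7;  a_2 = 3;  x_3 = (x_2 − 3)/13 = -2/7
  x_3 = -2/7;  a_3 = 9;  x_4 = (x_3 − 9)/13 = -5/7
  x_4 = -5/7;  a_4 = 3;  x_5 = (x_4 − 3)/13 = -2/7
  x_5 = -2/7;  a_5 = 9;  x_6 = (x_5 − 9)/13 = -5/7
Digits: (6, 9, 3, 9, 3, 9).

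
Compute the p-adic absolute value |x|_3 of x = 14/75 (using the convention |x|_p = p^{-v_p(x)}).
|14/75|_3 = 3

Step 1 — compute v_3(x) by factoring powers of 3 out of the numerator and denominator: v_3(14/75) = -1. Step 2 — apply |x|_p = p^{-v_p(x)} = 3^{1} = 3.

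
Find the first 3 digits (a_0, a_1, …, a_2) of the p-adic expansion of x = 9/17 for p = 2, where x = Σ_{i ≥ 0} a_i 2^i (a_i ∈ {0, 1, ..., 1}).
(a_0, …, a_2) = (1, 0, 0)

v_2(9/17) = 0 (numerator and denominator both coprime to 2), so x ∈ ℤ_2^×. Compute digits iteratively via a_i = x_i mod 2, x_{i+1} = (x_i − a_i)/2, with x_0 = x:
  x_0 = 9/17;  a_0 = 1;  x_1 = (x_0 − 1)/2 = -4/17
  x_1 = -4/17;  a_1 = 0;  x_2 = (x_1 − 0)/2 = -2/17
  x_2 = -2/17;  a_2 = 0;  x_3 = (x_2 − 0)/2 = -1/17
Digits: (1, 0, 0).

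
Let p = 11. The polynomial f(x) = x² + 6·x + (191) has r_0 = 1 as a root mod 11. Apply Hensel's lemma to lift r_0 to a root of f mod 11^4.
r_3 = 4423 (mod 14641)

Hensel: r_{i+1} = r_i − f(r_i)·(f′(r_i))^{-1} mod 11^{i+2}, f′(x) = 2x + 6. Iterate:
  r_0 = 1 (mod 11)
  r_1 = 67 (mod 121)
  r_2 = 430 (mod 1331)
  r_3 = 4423 (mod 14641)
Final: r = 4423 satisfies f(r) ≡ 0 mod 11^4.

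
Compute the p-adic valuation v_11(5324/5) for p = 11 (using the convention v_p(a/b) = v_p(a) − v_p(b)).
v_11(5324/5) = 3

Factor powers of 11 from the numerator and denominator of the reduced fraction: 5324 = 11^3 · 4 and 5 = 11^0 · 5. Apply v_p(a/b) = v_p(a) − v_p(b): v_11(5324/5) = 3 − 0 = 3.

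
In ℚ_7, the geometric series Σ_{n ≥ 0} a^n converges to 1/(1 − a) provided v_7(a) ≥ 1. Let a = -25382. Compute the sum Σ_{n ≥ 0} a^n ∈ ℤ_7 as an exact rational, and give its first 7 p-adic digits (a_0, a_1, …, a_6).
Σ a^n = 1/(1 − a) = 1/25383;  first 7 digits = (1, 0, 0, 3, 3, 5, 1)

v_7(a) = 3 ≥ 1, so the series converges in ℤ_7 to 1/(1 − a) = 1/(1 − (-25382)) = 1/25383. Expand this rational in ℤ_7: compute digits iteratively via d_i = x_i mod 7, x_{i+1} = (x_i − d_i)/7. The first 7 digits are (1, 0, 0, 3, 3, 5, 1).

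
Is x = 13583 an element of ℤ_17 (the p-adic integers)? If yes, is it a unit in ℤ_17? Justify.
x ∈ ℤ_17 but not a unit; v_17(x) = 2 > 0

ℤ_17 = {x ∈ ℚ_17 : v_17(x) ≥ 0} and ℤ_17^× = {x ∈ ℤ_17 : v_17(x) = 0}. Here v_17(13583) = v_17(num) − v_17(den) = 2; compare against these criteria.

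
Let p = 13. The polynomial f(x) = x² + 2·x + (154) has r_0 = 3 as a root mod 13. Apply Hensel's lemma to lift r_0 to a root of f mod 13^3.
r_2 = 1355 (mod 2197)

Hensel: r_{i+1} = r_i − f(r_i)·(f′(r_i))^{-1} mod 13^{i+2}, f′(x) = 2x + 2. Iterate:
  r_0 = 3 (mod 13)
  r_1 = 3 (mod 169)
  r_2 = 1355 (mod 2197)
Final: r = 1355 satisfies f(r) ≡ 0 mod 13^3.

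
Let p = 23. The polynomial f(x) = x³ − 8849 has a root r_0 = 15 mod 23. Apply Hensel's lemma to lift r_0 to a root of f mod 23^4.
r_3 = 7973 (mod 279841)

Hensel: r_{i+1} = r_i − f(r_i)/f′(r_i) mod 23^{i+2}, where f′(x) = 3x². Iterate:
  r_0 = 15 (mod 23)
  r_1 = 38 (mod 529)
  r_2 = 7973 (mod 12167)
  r_3 = 7973 (mod 279841)
Final: r = 7973 with f(r) ≡ 0 mod 23^4.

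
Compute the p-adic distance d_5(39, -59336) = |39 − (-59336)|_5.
d_5(39, -59336) = 1/3125

Step 1 — x − y = 39 − (-59336) = 59375. Step 2 — v_5(59375) = 5 (factor: 59375 = (5^5 · 19); the sign does not affect v_p). Step 3 — |x − y|_5 = 5^{-5} = 1/3125.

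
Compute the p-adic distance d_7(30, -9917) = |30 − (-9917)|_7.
d_7(30, -9917) = 1/343

Step 1 — x − y = 30 − (-9917) = 9947. Step 2 — v_7(9947) = 3 (factor: 9947 = (7^3 · 29); the sign does not affect v_p). Step 3 — |x − y|_7 = 7^{-3} = 1/343.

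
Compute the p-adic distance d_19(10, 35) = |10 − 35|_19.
d_19(10, 35) = 1

Step 1 — x − y = 10 − 35 = -25. Step 2 — v_19(-25) = 0 (factor: -25 = −(19^0 · 25); the sign does not affect v_p). Step 3 — |x − y|_19 = 19^{0} = 1.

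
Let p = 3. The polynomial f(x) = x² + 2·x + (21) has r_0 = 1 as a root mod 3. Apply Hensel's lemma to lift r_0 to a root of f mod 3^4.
r_3 = 40 (mod 81)

Hensel: r_{i+1} = r_i − f(r_i)·(f′(r_i))^{-1} mod 3^{i+2}, f′(x) = 2x + 2. Iterate:
  r_0 = 1 (mod 3)
  r_1 = 4 (mod 9)
  r_2 = 13 (mod 27)
  r_3 = 40 (mod 81)
Final: r = 40 satisfies f(r) ≡ 0 mod 3^4.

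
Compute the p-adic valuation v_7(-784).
v_7(-784) = 2

v_7(n) is the largest exponent k such that 7^k divides n. Factor out: -784 = -7^2 · 16. (Sign doesn't affect v_p.) So v_7(-784) = 2.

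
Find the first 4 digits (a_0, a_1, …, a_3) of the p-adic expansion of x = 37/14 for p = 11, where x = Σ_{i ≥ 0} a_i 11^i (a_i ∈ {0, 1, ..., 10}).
(a_0, …, a_3) = (5, 10, 3, 2)

v_11(37/14) = 0 (numerator and denominator both coprime to 11), so x ∈ ℤ_11^×. Compute digits iteratively via a_i = x_i mod 11, x_{i+1} = (x_i − a_i)/11, with x_0 = x:
  x_0 = 37/14;  a_0 = 5;  x_1 = (x_0 − 5)/11 = -3/14
  x_1 = -3/14;  a_1 = 10;  x_2 = (x_1 − 10)/11 = -13/14
  x_2 = -13/14;  a_2 = 3;  x_3 = (x_2 − 3)/11 = -5/14
  x_3 = -5/14;  a_3 = 2;  x_4 = (x_3 − 2)/11 = -3/14
Digits: (5, 10, 3, 2).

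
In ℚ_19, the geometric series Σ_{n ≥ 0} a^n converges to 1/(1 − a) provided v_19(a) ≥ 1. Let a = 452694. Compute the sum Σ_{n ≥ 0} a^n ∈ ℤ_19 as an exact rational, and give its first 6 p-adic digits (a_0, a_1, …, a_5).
Σ a^n = 1/(1 − a) = -1/452693;  first 6 digits = (1, 0, 0, 9, 3, 0)

v_19(a) = 3 ≥ 1, so the series converges in ℤ_19 to 1/(1 − a) = 1/(1 − 452694) = -1/452693. Expand this rational in ℤ_19: compute digits iteratively via d_i = x_i mod 19, x_{i+1} = (x_i − d_i)/19. The first 6 digits are (1, 0, 0, 9, 3, 0).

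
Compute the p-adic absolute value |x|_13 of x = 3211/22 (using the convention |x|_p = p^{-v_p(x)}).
|3211/22|_13 = 1/169

Step 1 — compute v_13(x) by factoring powers of 13 out of the numerator and denominator: v_13(3211/22) = 2. Step 2 — apply |x|_p = p^{-v_p(x)} = 13^{-2} = 1/169.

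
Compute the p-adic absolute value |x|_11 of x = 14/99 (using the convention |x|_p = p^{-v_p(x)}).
|14/99|_11 = 11

Step 1 — compute v_11(x) by factoring powers of 11 out of the numerator and denominator: v_11(14/99) = -1. Step 2 — apply |x|_p = p^{-v_p(x)} = 11^{1} = 11.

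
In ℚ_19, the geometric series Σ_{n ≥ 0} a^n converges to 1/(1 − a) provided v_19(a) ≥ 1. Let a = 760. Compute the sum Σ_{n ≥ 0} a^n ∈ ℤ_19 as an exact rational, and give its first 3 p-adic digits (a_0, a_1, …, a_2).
Σ a^n = 1/(1 − a) = -1/759;  first 3 digits = (1, 2, 6)

v_19(a) = 1 ≥ 1, so the series converges in ℤ_19 to 1/(1 − a) = 1/(1 − 760) = -1/759. Expand this rational in ℤ_19: compute digits iteratively via d_i = x_i mod 19, x_{i+1} = (x_i − d_i)/19. The first 3 digits are (1, 2, 6).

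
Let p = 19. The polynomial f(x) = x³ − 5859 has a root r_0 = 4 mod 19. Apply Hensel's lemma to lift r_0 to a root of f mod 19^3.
r_2 = 764 (mod 6859)

Hensel: r_{i+1} = r_i − f(r_i)/f′(r_i) mod 19^{i+2}, where f′(x) = 3x². Iterate:
  r_0 = 4 (mod 19)
  r_1 = 42 (mod 361)
  r_2 = 764 (mod 6859)
Final: r = 764 with f(r) ≡ 0 mod 19^3.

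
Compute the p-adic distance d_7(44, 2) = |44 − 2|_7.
d_7(44, 2) = 1/7

Step 1 — x − y = 44 − 2 = 42. Step 2 — v_7(42) = 1 (factor: 42 = (7^1 · 6); the sign does not affect v_p). Step 3 — |x − y|_7 = 7^{-1} = 1/7.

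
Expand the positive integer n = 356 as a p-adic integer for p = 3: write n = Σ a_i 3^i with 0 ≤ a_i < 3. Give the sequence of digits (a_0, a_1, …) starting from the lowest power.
(a_0, a_1, …) = (2, 1, 0, 1, 1, 1)

Repeated division by 3 gives the digits low-to-high: 356 = 2 + 1·3^1 + 1·3^3 + 1·3^4 + 1·3^5. Digit sequence: (2, 1, 0, 1, 1, 1).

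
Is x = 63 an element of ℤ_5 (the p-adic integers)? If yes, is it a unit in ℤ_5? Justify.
x ∈ ℤ_5^× (unit); v_5(x) = 0

ℤ_5 = {x ∈ ℚ_5 : v_5(x) ≥ 0} and ℤ_5^× = {x ∈ ℤ_5 : v_5(x) = 0}. Here v_5(63) = v_5(num) − v_5(den) = 0; compare against these criteria.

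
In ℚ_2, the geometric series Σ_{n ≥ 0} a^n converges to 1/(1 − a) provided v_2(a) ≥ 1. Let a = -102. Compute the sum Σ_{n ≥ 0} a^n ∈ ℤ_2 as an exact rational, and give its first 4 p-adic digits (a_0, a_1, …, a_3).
Σ a^n = 1/(1 − a) = 1/103;  first 4 digits = (1, 1, 1, 0)

v_2(a) = 1 ≥ 1, so the series converges in ℤ_2 to 1/(1 − a) = 1/(1 − (-102)) = 1/103. Expand this rational in ℤ_2: compute digits iteratively via d_i = x_i mod 2, x_{i+1} = (x_i − d_i)/2. The first 4 digits are (1, 1, 1, 0).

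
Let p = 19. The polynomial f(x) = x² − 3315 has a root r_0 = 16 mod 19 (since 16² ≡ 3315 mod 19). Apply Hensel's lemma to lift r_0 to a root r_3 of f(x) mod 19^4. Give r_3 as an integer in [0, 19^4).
r_3 = 110634 (mod 130321)

Hensel's recurrence: r_{i+1} = r_i − f(r_i)·(f′(r_i))^{-1} mod 19^{i+2}, with f′(x) = 2x. Iterate:
  r_0 = 16 (mod 19)
  r_1 = 168 (mod 361)
  r_2 = 890 (mod 6859)
  r_3 = 110634 (mod 130321)
Final: r_3 = 110634, and one checks f(r_3) ≡ 0 mod 19^4.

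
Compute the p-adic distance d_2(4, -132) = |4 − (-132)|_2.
d_2(4, -132) = 1/8

Step 1 — x − y = 4 − (-132) = 136. Step 2 — v_2(136) = 3 (factor: 136 = (2^3 · 17); the sign does not affect v_p). Step 3 — |x − y|_2 = 2^{-3} = 1/8.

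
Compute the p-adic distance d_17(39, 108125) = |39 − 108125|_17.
d_17(39, 108125) = 1/4913

Step 1 — x − y = 39 − 108125 = -108086. Step 2 — v_17(-108086) = 3 (factor: -108086 = −(17^3 · 22); the sign does not affect v_p). Step 3 — |x − y|_17 = 17^{-3} = 1/4913.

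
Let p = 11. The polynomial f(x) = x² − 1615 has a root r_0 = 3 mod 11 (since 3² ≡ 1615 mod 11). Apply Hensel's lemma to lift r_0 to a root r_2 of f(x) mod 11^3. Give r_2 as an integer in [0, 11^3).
r_2 = 432 (mod 1331)

Hensel's recurrence: r_{i+1} = r_i − f(r_i)·(f′(r_i))^{-1} mod 11^{i+2}, with f′(x) = 2x. Iterate:
  r_0 = 3 (mod 11)
  r_1 = 69 (mod 121)
  r_2 = 432 (mod 1331)
Final: r_2 = 432, and one checks f(r_2) ≡ 0 mod 11^3.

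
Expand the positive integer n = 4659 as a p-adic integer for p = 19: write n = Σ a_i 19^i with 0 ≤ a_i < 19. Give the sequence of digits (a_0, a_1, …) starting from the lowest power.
(a_0, a_1, …) = (4, 17, 12)

Repeated division by 19 gives the digits low-to-high: 4659 = 4 + 17·19^1 + 12·19^2. Digit sequence: (4, 17, 12).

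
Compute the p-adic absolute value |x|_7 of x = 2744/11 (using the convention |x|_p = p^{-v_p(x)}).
|2744/11|_7 = 1/343

Step 1 — compute v_7(x) by factoring powers of 7 out of the numerator and denominator: v_7(2744/11) = 3. Step 2 — apply |x|_p = p^{-v_p(x)} = 7^{-3} = 1/343.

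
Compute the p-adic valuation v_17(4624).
v_17(4624) = 2

v_17(n) is the largest exponent k such that 17^k divides n. Factor out: 4624 = 17^2 · 16. (Sign doesn't affect v_p.) So v_17(4624) = 2.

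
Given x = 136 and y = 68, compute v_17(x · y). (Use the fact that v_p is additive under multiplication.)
v_17(9248) = 2

v_p(x) = 1 (factor: 136 = 17^1 · 8); v_p(y) = 1 (factor: 68 = 17^1 · 4). Additivity: v_p(xy) = v_p(x) + v_p(y) = 1 + 1 = 2. (Direct check: xy = 9248 = 17^2 · (32).)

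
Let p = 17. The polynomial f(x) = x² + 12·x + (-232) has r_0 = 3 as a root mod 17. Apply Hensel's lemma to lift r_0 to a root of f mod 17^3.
r_2 = 1346 (mod 4913)

Hensel: r_{i+1} = r_i − f(r_i)·(f′(r_i))^{-1} mod 17^{i+2}, f′(x) = 2x + 12. Iterate:
  r_0 = 3 (mod 17)
  r_1 = 190 (mod 289)
  r_2 = 1346 (mod 4913)
Final: r = 1346 satisfies f(r) ≡ 0 mod 17^3.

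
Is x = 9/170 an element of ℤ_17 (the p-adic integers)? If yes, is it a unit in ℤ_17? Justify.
x ∉ ℤ_17 (v_17(x) = -1 < 0)

ℤ_17 = {x ∈ ℚ_17 : v_17(x) ≥ 0} and ℤ_17^× = {x ∈ ℤ_17 : v_17(x) = 0}. Here v_17(9/170) = v_17(num) − v_17(den) = -1; compare against these criteria.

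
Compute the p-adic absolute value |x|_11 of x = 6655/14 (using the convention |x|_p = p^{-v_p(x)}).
|6655/14|_11 = 1/1331

Step 1 — compute v_11(x) by factoring powers of 11 out of the numerator and denominator: v_11(6655/14) = 3. Step 2 — apply |x|_p = p^{-v_p(x)} = 11^{-3} = 1/1331.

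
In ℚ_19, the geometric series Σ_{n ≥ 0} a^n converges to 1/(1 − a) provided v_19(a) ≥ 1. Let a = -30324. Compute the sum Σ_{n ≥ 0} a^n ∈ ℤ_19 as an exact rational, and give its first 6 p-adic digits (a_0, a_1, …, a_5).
Σ a^n = 1/(1 − a) = 1/30325;  first 6 digits = (1, 0, 11, 14, 6, 10)

v_19(a) = 2 ≥ 1, so the series converges in ℤ_19 to 1/(1 − a) = 1/(1 − (-30324)) = 1/30325. Expand this rational in ℤ_19: compute digits iteratively via d_i = x_i mod 19, x_{i+1} = (x_i − d_i)/19. The first 6 digits are (1, 0, 11, 14, 6, 10).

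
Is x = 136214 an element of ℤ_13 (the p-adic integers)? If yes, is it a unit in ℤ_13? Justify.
x ∈ ℤ_13 but not a unit; v_13(x) = 3 > 0

ℤ_13 = {x ∈ ℚ_13 : v_13(x) ≥ 0} and ℤ_13^× = {x ∈ ℤ_13 : v_13(x) = 0}. Here v_13(136214) = v_13(num) − v_13(den) = 3; compare against these criteria.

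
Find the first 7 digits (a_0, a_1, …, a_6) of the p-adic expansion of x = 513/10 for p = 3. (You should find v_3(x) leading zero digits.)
(a_0, …, a_6) = (0, 0, 0, 1, 0, 1, 0)

v_3(513/10) = 3, so a_0 = ... = a_2 = 0. Factor out: x = 3^3 · u with u = 19/10 a unit in ℤ_3. Expand u iteratively via a_{v+i} = u_i mod 3, u_{i+1} = (u_i − a_{v+i})/3:
  u_0 = 19/10;  a_3 = 1;  u_1 = (u_0 − 1)/3 = 3/10
  u_1 = 3/10;  a_4 = 0;  u_2 = (u_1 − 0)/3 = 1/10
  u_2 = 1/10;  a_5 = 1;  u_3 = (u_2 − 1)/3 = -3/10
  u_3 = -3/10;  a_6 = 0;  u_4 = (u_3 − 0)/3 = -1/10
Digits: (0, 0, 0, 1, 0, 1, 0).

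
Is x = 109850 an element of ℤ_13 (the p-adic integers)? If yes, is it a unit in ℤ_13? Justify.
x ∈ ℤ_13 but not a unit; v_13(x) = 3 > 0

ℤ_13 = {x ∈ ℚ_13 : v_13(x) ≥ 0} and ℤ_13^× = {x ∈ ℤ_13 : v_13(x) = 0}. Here v_13(109850) = v_13(num) − v_13(den) = 3; compare against these criteria.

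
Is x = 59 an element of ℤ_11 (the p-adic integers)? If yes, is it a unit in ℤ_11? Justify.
x ∈ ℤ_11^× (unit); v_11(x) = 0

ℤ_11 = {x ∈ ℚ_11 : v_11(x) ≥ 0} and ℤ_11^× = {x ∈ ℤ_11 : v_11(x) = 0}. Here v_11(59) = v_11(num) − v_11(den) = 0; compare against these criteria.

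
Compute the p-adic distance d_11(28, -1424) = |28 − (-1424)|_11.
d_11(28, -1424) = 1/121

Step 1 — x − y = 28 − (-1424) = 1452. Step 2 — v_11(1452) = 2 (factor: 1452 = (11^2 · 12); the sign does not affect v_p). Step 3 — |x − y|_11 = 11^{-2} = 1/121.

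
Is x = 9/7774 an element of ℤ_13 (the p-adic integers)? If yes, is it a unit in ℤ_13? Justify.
x ∉ ℤ_13 (v_13(x) = -2 < 0)

ℤ_13 = {x ∈ ℚ_13 : v_13(x) ≥ 0} and ℤ_13^× = {x ∈ ℤ_13 : v_13(x) = 0}. Here v_13(9/7774) = v_13(num) − v_13(den) = -2; compare against these criteria.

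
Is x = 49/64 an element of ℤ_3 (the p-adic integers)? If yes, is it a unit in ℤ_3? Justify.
x ∈ ℤ_3^× (unit); v_3(x) = 0

ℤ_3 = {x ∈ ℚ_3 : v_3(x) ≥ 0} and ℤ_3^× = {x ∈ ℤ_3 : v_3(x) = 0}. Here v_3(49/64) = v_3(num) − v_3(den) = 0; compare against these criteria.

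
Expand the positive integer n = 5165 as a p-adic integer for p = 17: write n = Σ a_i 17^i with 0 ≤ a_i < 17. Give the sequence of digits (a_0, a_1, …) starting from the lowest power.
(a_0, a_1, …) = (14, 14, 0, 1)

Repeated division by 17 gives the digits low-to-high: 5165 = 14 + 14·17^1 + 1·17^3. Digit sequence: (14, 14, 0, 1).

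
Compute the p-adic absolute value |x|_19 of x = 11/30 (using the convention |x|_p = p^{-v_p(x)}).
|11/30|_19 = 1

Step 1 — compute v_19(x) by factoring powers of 19 out of the numerator and denominator: v_19(11/30) = 0. Step 2 — apply |x|_p = p^{-v_p(x)} = 19^{0} = 1.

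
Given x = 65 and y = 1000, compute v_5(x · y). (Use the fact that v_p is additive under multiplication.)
v_5(65000) = 4

v_p(x) = 1 (factor: 65 = 5^1 · 13); v_p(y) = 3 (factor: 1000 = 5^3 · 8). Additivity: v_p(xy) = v_p(x) + v_p(y) = 1 + 3 = 4. (Direct check: xy = 65000 = 5^4 · (104).)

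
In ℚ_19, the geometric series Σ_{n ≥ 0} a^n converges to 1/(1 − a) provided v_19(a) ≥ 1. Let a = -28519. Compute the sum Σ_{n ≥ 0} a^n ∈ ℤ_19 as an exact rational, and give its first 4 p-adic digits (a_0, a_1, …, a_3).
Σ a^n = 1/(1 − a) = 1/28520;  first 4 digits = (1, 0, 16, 14)

v_19(a) = 2 ≥ 1, so the series converges in ℤ_19 to 1/(1 − a) = 1/(1 − (-28519)) = 1/28520. Expand this rational in ℤ_19: compute digits iteratively via d_i = x_i mod 19, x_{i+1} = (x_i − d_i)/19. The first 4 digits are (1, 0, 16, 14).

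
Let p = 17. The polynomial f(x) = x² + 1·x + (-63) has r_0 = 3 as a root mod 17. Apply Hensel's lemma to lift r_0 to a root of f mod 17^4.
r_3 = 5460 (mod 83521)

Hensel: r_{i+1} = r_i − f(r_i)·(f′(r_i))^{-1} mod 17^{i+2}, f′(x) = 2x + 1. Iterate:
  r_0 = 3 (mod 17)
  r_1 = 258 (mod 289)
  r_2 = 547 (mod 4913)
  r_3 = 5460 (mod 83521)
Final: r = 5460 satisfies f(r) ≡ 0 mod 17^4.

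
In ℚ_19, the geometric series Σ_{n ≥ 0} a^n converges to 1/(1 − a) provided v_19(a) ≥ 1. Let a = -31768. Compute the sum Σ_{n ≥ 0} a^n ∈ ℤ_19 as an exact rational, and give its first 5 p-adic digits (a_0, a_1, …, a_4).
Σ a^n = 1/(1 − a) = 1/31769;  first 5 digits = (1, 0, 7, 14, 10)

v_19(a) = 2 ≥ 1, so the series converges in ℤ_19 to 1/(1 − a) = 1/(1 − (-31768)) = 1/31769. Expand this rational in ℤ_19: compute digits iteratively via d_i = x_i mod 19, x_{i+1} = (x_i − d_i)/19. The first 5 digits are (1, 0, 7, 14, 10).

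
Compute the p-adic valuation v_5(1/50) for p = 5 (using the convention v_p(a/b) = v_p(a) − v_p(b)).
v_5(1/50) = -2

Factor powers of 5 from the numerator and denominator of the reduced fraction: 1 = 5^0 · 1 and 50 = 5^2 · 2. Apply v_p(a/b) = v_p(a) − v_p(b): v_5(1/50) = 0 − 2 = -2.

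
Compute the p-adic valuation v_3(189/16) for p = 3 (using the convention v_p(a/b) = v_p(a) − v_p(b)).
v_3(189/16) = 3

Factor powers of 3 from the numerator and denominator of the reduced fraction: 189 = 3^3 · 7 and 16 = 3^0 · 16. Apply v_p(a/b) = v_p(a) − v_p(b): v_3(189/16) = 3 − 0 = 3.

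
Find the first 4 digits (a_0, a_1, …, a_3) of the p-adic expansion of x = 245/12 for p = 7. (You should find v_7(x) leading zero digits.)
(a_0, …, a_3) = (0, 0, 1, 4)

v_7(245/12) = 2, so a_0 = ... = a_1 = 0. Factor out: x = 7^2 · u with u = 5/12 a unit in ℤ_7. Expand u iteratively via a_{v+i} = u_i mod 7, u_{i+1} = (u_i − a_{v+i})/7:
  u_0 = 5/12;  a_2 = 1;  u_1 = (u_0 − 1)/7 = -1/12
  u_1 = -1/12;  a_3 = 4;  u_2 = (u_1 − 4)/7 = -7/12
Digits: (0, 0, 1, 4).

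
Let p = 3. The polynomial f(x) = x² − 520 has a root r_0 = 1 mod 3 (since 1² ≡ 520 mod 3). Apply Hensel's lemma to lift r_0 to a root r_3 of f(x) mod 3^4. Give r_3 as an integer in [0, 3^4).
r_3 = 67 (mod 81)

Hensel's recurrence: r_{i+1} = r_i − f(r_i)·(f′(r_i))^{-1} mod 3^{i+2}, with f′(x) = 2x. Iterate:
  r_0 = 1 (mod 3)
  r_1 = 4 (mod 9)
  r_2 = 13 (mod 27)
  r_3 = 67 (mod 81)
Final: r_3 = 67, and one checks f(r_3) ≡ 0 mod 3^4.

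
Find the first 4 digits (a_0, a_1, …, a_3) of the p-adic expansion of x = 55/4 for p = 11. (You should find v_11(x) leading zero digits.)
(a_0, …, a_3) = (0, 4, 8, 2)

v_11(55/4) = 1, so a_0 = ... = a_0 = 0. Factor out: x = 11^1 · u with u = 5/4 a unit in ℤ_11. Expand u iteratively via a_{v+i} = u_i mod 11, u_{i+1} = (u_i − a_{v+i})/11:
  u_0 = 5/4;  a_1 = 4;  u_1 = (u_0 − 4)/11 = -1/4
  u_1 = -1/4;  a_2 = 8;  u_2 = (u_1 − 8)/11 = -3/4
  u_2 = -3/4;  a_3 = 2;  u_3 = (u_2 − 2)/11 = -1/4
Digits: (0, 4, 8, 2).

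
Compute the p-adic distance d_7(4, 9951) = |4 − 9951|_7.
d_7(4, 9951) = 1/343

Step 1 — x − y = 4 − 9951 = -9947. Step 2 — v_7(-9947) = 3 (factor: -9947 = −(7^3 · 29); the sign does not affect v_p). Step 3 — |x − y|_7 = 7^{-3} = 1/343.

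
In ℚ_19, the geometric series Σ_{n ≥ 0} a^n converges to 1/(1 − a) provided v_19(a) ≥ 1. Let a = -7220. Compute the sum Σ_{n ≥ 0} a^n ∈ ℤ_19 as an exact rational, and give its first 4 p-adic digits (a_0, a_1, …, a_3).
Σ a^n = 1/(1 − a) = 1/7221;  first 4 digits = (1, 0, 18, 17)

v_19(a) = 2 ≥ 1, so the series converges in ℤ_19 to 1/(1 − a) = 1/(1 − (-7220)) = 1/7221. Expand this rational in ℤ_19: compute digits iteratively via d_i = x_i mod 19, x_{i+1} = (x_i − d_i)/19. The first 4 digits are (1, 0, 18, 17).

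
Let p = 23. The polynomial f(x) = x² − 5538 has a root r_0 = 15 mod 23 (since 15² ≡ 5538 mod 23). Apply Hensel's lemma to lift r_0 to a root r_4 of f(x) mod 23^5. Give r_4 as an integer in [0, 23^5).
r_4 = 3847662 (mod 6436343)

Hensel's recurrence: r_{i+1} = r_i − f(r_i)·(f′(r_i))^{-1} mod 23^{i+2}, with f′(x) = 2x. Iterate:
  r_0 = 15 (mod 23)
  r_1 = 245 (mod 529)
  r_2 = 2890 (mod 12167)
  r_3 = 209729 (mod 279841)
  r_4 = 3847662 (mod 6436343)
Final: r_4 = 3847662, and one checks f(r_4) ≡ 0 mod 23^5.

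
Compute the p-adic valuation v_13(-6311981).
v_13(-6311981) = 5

v_13(n) is the largest exponent k such that 13^k divides n. Factor out: -6311981 = -13^5 · 17. (Sign doesn't affect v_p.) So v_13(-6311981) = 5.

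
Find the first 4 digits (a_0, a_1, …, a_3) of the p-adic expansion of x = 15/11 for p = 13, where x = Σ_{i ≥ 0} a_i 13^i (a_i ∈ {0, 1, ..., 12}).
(a_0, …, a_3) = (12, 11, 5, 9)

v_13(15/11) = 0 (numerator and denominator both coprime to 13), so x ∈ ℤ_13^×. Compute digits iteratively via a_i = x_i mod 13, x_{i+1} = (x_i − a_i)/13, with x_0 = x:
  x_0 = 15/11;  a_0 = 12;  x_1 = (x_0 − 12)/13 = -9/11
  x_1 = -9/11;  a_1 = 11;  x_2 = (x_1 − 11)/13 = -10/11
  x_2 = -10/11;  a_2 = 5;  x_3 = (x_2 − 5)/13 = -5/11
  x_3 = -5/11;  a_3 = 9;  x_4 = (x_3 − 9)/13 = -8/11
Digits: (12, 11, 5, 9).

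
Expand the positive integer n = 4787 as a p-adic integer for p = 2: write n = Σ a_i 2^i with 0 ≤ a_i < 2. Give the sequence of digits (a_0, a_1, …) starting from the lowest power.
(a_0, a_1, …) = (1, 1, 0, 0, 1, 1, 0, 1, 0, 1, 0, 0, 1)

Repeated division by 2 gives the digits low-to-high: 4787 = 1 + 1·2^1 + 1·2^4 + 1·2^5 + 1·2^7 + 1·2^9 + 1·2^12. Digit sequence: (1, 1, 0, 0, 1, 1, 0, 1, 0, 1, 0, 0, 1).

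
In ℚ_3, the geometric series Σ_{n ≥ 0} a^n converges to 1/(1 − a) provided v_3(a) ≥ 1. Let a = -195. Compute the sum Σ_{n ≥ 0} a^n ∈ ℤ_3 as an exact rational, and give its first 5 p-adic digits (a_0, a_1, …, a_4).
Σ a^n = 1/(1 − a) = 1/196;  first 5 digits = (1, 1, 0, 1, 0)

v_3(a) = 1 ≥ 1, so the series converges in ℤ_3 to 1/(1 − a) = 1/(1 − (-195)) = 1/196. Expand this rational in ℤ_3: compute digits iteratively via d_i = x_i mod 3, x_{i+1} = (x_i − d_i)/3. The first 5 digits are (1, 1, 0, 1, 0).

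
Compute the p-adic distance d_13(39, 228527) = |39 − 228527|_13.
d_13(39, 228527) = 1/28561

Step 1 — x − y = 39 − 228527 = -228488. Step 2 — v_13(-228488) = 4 (factor: -228488 = −(13^4 · 8); the sign does not affect v_p). Step 3 — |x − y|_13 = 13^{-4} = 1/28561.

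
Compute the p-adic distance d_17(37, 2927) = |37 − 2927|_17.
d_17(37, 2927) = 1/289

Step 1 — x − y = 37 − 2927 = -2890. Step 2 — v_17(-2890) = 2 (factor: -2890 = −(17^2 · 10); the sign does not affect v_p). Step 3 — |x − y|_17 = 17^{-2} = 1/289.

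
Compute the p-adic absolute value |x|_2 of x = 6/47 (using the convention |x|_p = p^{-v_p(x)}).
|6/47|_2 = 1/2

Step 1 — compute v_2(x) by factoring powers of 2 out of the numerator and denominator: v_2(6/47) = 1. Step 2 — apply |x|_p = p^{-v_p(x)} = 2^{-1} = 1/2.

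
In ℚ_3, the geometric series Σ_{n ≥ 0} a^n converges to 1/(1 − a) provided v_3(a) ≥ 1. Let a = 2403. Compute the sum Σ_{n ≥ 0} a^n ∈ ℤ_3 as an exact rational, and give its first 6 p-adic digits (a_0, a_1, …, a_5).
Σ a^n = 1/(1 − a) = -1/2402;  first 6 digits = (1, 0, 0, 2, 2, 0)

v_3(a) = 3 ≥ 1, so the series converges in ℤ_3 to 1/(1 − a) = 1/(1 − 2403) = -1/2402. Expand this rational in ℤ_3: compute digits iteratively via d_i = x_i mod 3, x_{i+1} = (x_i − d_i)/3. The first 6 digits are (1, 0, 0, 2, 2, 0).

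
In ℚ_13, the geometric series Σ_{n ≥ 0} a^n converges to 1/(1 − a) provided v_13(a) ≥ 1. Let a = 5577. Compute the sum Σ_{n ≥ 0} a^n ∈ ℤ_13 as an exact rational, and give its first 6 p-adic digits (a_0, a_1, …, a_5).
Σ a^n = 1/(1 − a) = -1/5576;  first 6 digits = (1, 0, 7, 2, 10, 5)

v_13(a) = 2 ≥ 1, so the series converges in ℤ_13 to 1/(1 − a) = 1/(1 − 5577) = -1/5576. Expand this rational in ℤ_13: compute digits iteratively via d_i = x_i mod 13, x_{i+1} = (x_i − d_i)/13. The first 6 digits are (1, 0, 7, 2, 10, 5).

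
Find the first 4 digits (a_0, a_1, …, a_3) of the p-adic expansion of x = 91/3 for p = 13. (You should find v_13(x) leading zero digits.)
(a_0, …, a_3) = (0, 11, 8, 8)

v_13(91/3) = 1, so a_0 = ... = a_0 = 0. Factor out: x = 13^1 · u with u = 7/3 a unit in ℤ_13. Expand u iteratively via a_{v+i} = u_i mod 13, u_{i+1} = (u_i − a_{v+i})/13:
  u_0 = 7/3;  a_1 = 11;  u_1 = (u_0 − 11)/13 = -2/3
  u_1 = -2/3;  a_2 = 8;  u_2 = (u_1 − 8)/13 = -2/3
  u_2 = -2/3;  a_3 = 8;  u_3 = (u_2 − 8)/13 = -2/3
Digits: (0, 11, 8, 8).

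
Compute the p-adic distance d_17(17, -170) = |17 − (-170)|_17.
d_17(17, -170) = 1/17

Step 1 — x − y = 17 − (-170) = 187. Step 2 — v_17(187) = 1 (factor: 187 = (17^1 · 11); the sign does not affect v_p). Step 3 — |x − y|_17 = 17^{-1} = 1/17.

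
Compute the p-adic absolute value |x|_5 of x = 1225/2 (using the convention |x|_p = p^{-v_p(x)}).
|1225/2|_5 = 1/25

Step 1 — compute v_5(x) by factoring powers of 5 out of the numerator and denominator: v_5(1225/2) = 2. Step 2 — apply |x|_p = p^{-v_p(x)} = 5^{-2} = 1/25.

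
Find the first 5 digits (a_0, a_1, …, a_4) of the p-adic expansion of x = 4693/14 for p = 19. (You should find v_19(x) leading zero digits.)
(a_0, …, a_4) = (0, 0, 5, 12, 17)

v_19(4693/14) = 2, so a_0 = ... = a_1 = 0. Factor out: x = 19^2 · u with u = 13/14 a unit in ℤ_19. Expand u iteratively via a_{v+i} = u_i mod 19, u_{i+1} = (u_i − a_{v+i})/19:
  u_0 = 13/14;  a_2 = 5;  u_1 = (u_0 − 5)/19 = -3/14
  u_1 = -3/14;  a_3 = 12;  u_2 = (u_1 − 12)/19 = -9/14
  u_2 = -9/14;  a_4 = 17;  u_3 = (u_2 − 17)/19 = -13/14
Digits: (0, 0, 5, 12, 17).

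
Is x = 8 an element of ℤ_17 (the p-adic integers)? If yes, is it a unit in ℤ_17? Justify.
x ∈ ℤ_17^× (unit); v_17(x) = 0

ℤ_17 = {x ∈ ℚ_17 : v_17(x) ≥ 0} and ℤ_17^× = {x ∈ ℤ_17 : v_17(x) = 0}. Here v_17(8) = v_17(num) − v_17(den) = 0; compare against these criteria.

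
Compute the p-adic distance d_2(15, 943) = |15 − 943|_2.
d_2(15, 943) = 1/32

Step 1 — x − y = 15 − 943 = -928. Step 2 — v_2(-928) = 5 (factor: -928 = −(2^5 · 29); the sign does not affect v_p). Step 3 — |x − y|_2 = 2^{-5} = 1/32.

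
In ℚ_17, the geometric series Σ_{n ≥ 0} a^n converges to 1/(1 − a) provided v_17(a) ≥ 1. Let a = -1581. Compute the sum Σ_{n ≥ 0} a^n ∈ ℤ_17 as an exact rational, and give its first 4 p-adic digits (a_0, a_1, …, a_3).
Σ a^n = 1/(1 − a) = 1/1582;  first 4 digits = (1, 9, 7, 13)

v_17(a) = 1 ≥ 1, so the series converges in ℤ_17 to 1/(1 − a) = 1/(1 − (-1581)) = 1/1582. Expand this rational in ℤ_17: compute digits iteratively via d_i = x_i mod 17, x_{i+1} = (x_i − d_i)/17. The first 4 digits are (1, 9, 7, 13).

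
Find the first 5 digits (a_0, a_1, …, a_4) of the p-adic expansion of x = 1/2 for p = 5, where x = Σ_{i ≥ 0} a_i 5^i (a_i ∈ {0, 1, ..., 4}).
(a_0, …, a_4) = (3, 2, 2, 2, 2)

v_5(1/2) = 0 (numerator and denominator both coprime to 5), so x ∈ ℤ_5^×. Compute digits iteratively via a_i = x_i mod 5, x_{i+1} = (x_i − a_i)/5, with x_0 = x:
  x_0 = 1/2;  a_0 = 3;  x_1 = (x_0 − 3)/5 = -1/2
  x_1 = -1/2;  a_1 = 2;  x_2 = (x_1 − 2)/5 = -1/2
  x_2 = -1/2;  a_2 = 2;  x_3 = (x_2 − 2)/5 = -1/2
  x_3 = -1/2;  a_3 = 2;  x_4 = (x_3 − 2)/5 = -1/2
  x_4 = -1/2;  a_4 = 2;  x_5 = (x_4 − 2)/5 = -1/2
Digits: (3, 2, 2, 2, 2).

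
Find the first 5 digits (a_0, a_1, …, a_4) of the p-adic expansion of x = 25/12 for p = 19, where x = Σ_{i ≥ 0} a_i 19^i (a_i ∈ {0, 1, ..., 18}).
(a_0, …, a_4) = (10, 17, 7, 17, 7)

v_19(25/12) = 0 (numerator and denominator both coprime to 19), so x ∈ ℤ_19^×. Compute digits iteratively via a_i = x_i mod 19, x_{i+1} = (x_i − a_i)/19, with x_0 = x:
  x_0 = 25/12;  a_0 = 10;  x_1 = (x_0 − 10)/19 = -5/12
  x_1 = -5/12;  a_1 = 17;  x_2 = (x_1 − 17)/19 = -11/12
  x_2 = -11/12;  a_2 = 7;  x_3 = (x_2 − 7)/19 = -5/12
  x_3 = -5/12;  a_3 = 17;  x_4 = (x_3 − 17)/19 = -11/12
  x_4 = -11/12;  a_4 = 7;  x_5 = (x_4 − 7)/19 = -5/12
Digits: (10, 17, 7, 17, 7).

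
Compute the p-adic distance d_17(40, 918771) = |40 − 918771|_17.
d_17(40, 918771) = 1/83521

Step 1 — x − y = 40 − 918771 = -918731. Step 2 — v_17(-918731) = 4 (factor: -918731 = −(17^4 · 11); the sign does not affect v_p). Step 3 — |x − y|_17 = 17^{-4} = 1/83521.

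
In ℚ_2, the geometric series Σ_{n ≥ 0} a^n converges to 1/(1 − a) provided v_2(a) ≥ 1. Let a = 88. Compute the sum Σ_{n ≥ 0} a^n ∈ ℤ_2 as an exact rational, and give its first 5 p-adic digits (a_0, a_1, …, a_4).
Σ a^n = 1/(1 − a) = -1/87;  first 5 digits = (1, 0, 0, 1, 1)

v_2(a) = 3 ≥ 1, so the series converges in ℤ_2 to 1/(1 − a) = 1/(1 − 88) = -1/87. Expand this rational in ℤ_2: compute digits iteratively via d_i = x_i mod 2, x_{i+1} = (x_i − d_i)/2. The first 5 digits are (1, 0, 0, 1, 1).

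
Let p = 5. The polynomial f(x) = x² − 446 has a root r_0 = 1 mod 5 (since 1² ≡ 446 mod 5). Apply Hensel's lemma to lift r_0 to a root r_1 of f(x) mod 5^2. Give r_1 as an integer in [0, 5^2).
r_1 = 11 (mod 25)

Hensel's recurrence: r_{i+1} = r_i − f(r_i)·(f′(r_i))^{-1} mod 5^{i+2}, with f′(x) = 2x. Iterate:
  r_0 = 1 (mod 5)
  r_1 = 11 (mod 25)
Final: r_1 = 11, and one checks f(r_1) ≡ 0 mod 5^2.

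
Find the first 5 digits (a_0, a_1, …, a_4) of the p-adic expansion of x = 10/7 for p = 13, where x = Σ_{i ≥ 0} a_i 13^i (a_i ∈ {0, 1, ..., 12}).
(a_0, …, a_4) = (7, 7, 5, 7, 5)

v_13(10/7) = 0 (numerator and denominator both coprime to 13), so x ∈ ℤ_13^×. Compute digits iteratively via a_i = x_i mod 13, x_{i+1} = (x_i − a_i)/13, with x_0 = x:
  x_0 = 10/7;  a_0 = 7;  x_1 = (x_0 − 7)/13 = -3/7
  x_1 = -3/7;  a_1 = 7;  x_2 = (x_1 − 7)/13 = -4/7
  x_2 = -4/7;  a_2 = 5;  x_3 = (x_2 − 5)/13 = -3/7
  x_3 = -3/7;  a_3 = 7;  x_4 = (x_3 − 7)/13 = -4/7
  x_4 = -4/7;  a_4 = 5;  x_5 = (x_4 − 5)/13 = -3/7
Digits: (7, 7, 5, 7, 5).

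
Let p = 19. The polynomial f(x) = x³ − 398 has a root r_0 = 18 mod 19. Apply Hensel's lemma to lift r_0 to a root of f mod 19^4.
r_3 = 72693 (mod 130321)

Hensel: r_{i+1} = r_i − f(r_i)/f′(r_i) mod 19^{i+2}, where f′(x) = 3x². Iterate:
  r_0 = 18 (mod 19)
  r_1 = 132 (mod 361)
  r_2 = 4103 (mod 6859)
  r_3 = 72693 (mod 130321)
Final: r = 72693 with f(r) ≡ 0 mod 19^4.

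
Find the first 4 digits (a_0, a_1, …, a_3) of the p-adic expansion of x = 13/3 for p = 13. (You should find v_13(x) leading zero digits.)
(a_0, …, a_3) = (0, 9, 8, 8)

v_13(13/3) = 1, so a_0 = ... = a_0 = 0. Factor out: x = 13^1 · u with u = 1/3 a unit in ℤ_13. Expand u iteratively via a_{v+i} = u_i mod 13, u_{i+1} = (u_i − a_{v+i})/13:
  u_0 = 1/3;  a_1 = 9;  u_1 = (u_0 − 9)/13 = -2/3
  u_1 = -2/3;  a_2 = 8;  u_2 = (u_1 − 8)/13 = -2/3
  u_2 = -2/3;  a_3 = 8;  u_3 = (u_2 − 8)/13 = -2/3
Digits: (0, 9, 8, 8).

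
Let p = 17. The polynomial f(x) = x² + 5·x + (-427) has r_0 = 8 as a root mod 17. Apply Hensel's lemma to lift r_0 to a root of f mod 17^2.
r_1 = 161 (mod 289)

Hensel: r_{i+1} = r_i − f(r_i)·(f′(r_i))^{-1} mod 17^{i+2}, f′(x) = 2x + 5. Iterate:
  r_0 = 8 (mod 17)
  r_1 = 161 (mod 289)
Final: r = 161 satisfies f(r) ≡ 0 mod 17^2.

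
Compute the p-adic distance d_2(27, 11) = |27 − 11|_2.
d_2(27, 11) = 1/16

Step 1 — x − y = 27 − 11 = 16. Step 2 — v_2(16) = 4 (factor: 16 = (2^4 · 1); the sign does not affect v_p). Step 3 — |x − y|_2 = 2^{-4} = 1/16.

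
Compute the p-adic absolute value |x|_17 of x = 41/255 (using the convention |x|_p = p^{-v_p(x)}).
|41/255|_17 = 17

Step 1 — compute v_17(x) by factoring powers of 17 out of the numerator and denominator: v_17(41/255) = -1. Step 2 — apply |x|_p = p^{-v_p(x)} = 17^{1} = 17.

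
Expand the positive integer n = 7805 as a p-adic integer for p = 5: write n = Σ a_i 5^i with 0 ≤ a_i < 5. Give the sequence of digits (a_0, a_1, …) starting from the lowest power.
(a_0, a_1, …) = (0, 1, 2, 2, 2, 2)

Repeated division by 5 gives the digits low-to-high: 7805 = 1·5^1 + 2·5^2 + 2·5^3 + 2·5^4 + 2·5^5. Digit sequence: (0, 1, 2, 2, 2, 2).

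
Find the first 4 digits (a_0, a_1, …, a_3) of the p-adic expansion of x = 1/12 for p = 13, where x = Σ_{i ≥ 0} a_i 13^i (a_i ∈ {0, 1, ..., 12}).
(a_0, …, a_3) = (12, 11, 11, 11)

v_13(1/12) = 0 (numerator and denominator both coprime to 13), so x ∈ ℤ_13^×. Compute digits iteratively via a_i = x_i mod 13, x_{i+1} = (x_i − a_i)/13, with x_0 = x:
  x_0 = 1/12;  a_0 = 12;  x_1 = (x_0 − 12)/13 = -11/12
  x_1 = -11/12;  a_1 = 11;  x_2 = (x_1 − 11)/13 = -11/12
  x_2 = -11/12;  a_2 = 11;  x_3 = (x_2 − 11)/13 = -11/12
  x_3 = -11/12;  a_3 = 11;  x_4 = (x_3 − 11)/13 = -11/12
Digits: (12, 11, 11, 11).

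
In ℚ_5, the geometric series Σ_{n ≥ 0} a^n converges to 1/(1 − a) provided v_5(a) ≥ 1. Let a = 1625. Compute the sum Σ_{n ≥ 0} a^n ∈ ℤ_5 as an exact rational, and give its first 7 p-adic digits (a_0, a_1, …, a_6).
Σ a^n = 1/(1 − a) = -1/1624;  first 7 digits = (1, 0, 0, 3, 2, 0, 4)

v_5(a) = 3 ≥ 1, so the series converges in ℤ_5 to 1/(1 − a) = 1/(1 − 1625) = -1/1624. Expand this rational in ℤ_5: compute digits iteratively via d_i = x_i mod 5, x_{i+1} = (x_i − d_i)/5. The first 7 digits are (1, 0, 0, 3, 2, 0, 4).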